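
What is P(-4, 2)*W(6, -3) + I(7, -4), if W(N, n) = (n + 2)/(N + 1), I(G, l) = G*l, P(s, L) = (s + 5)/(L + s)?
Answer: -391/14 ≈ -27.929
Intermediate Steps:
P(s, L) = (5 + s)/(L + s)
W(N, n) = (2 + n)/(1 + N)
P(-4, 2)*W(6, -3) + I(7, -4) = ((5 - 4)/(2 - 4))*((2 - 3)/(1 + 6)) + 7*(-4) = (1/(-2))*(-1/7) - 28 = (-½*1)*((⅐)*(-1)) - 28 = -½*(-⅐) - 28 = 1/14 - 28 = -391/14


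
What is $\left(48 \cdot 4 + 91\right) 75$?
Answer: $21225$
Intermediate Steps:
$\left(48 \cdot 4 + 91\right) 75 = \left(192 + 91\right) 75 = 283 \cdot 75 = 21225$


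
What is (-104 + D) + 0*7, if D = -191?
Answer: -295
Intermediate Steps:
(-104 + D) + 0*7 = (-104 - 191) + 0*7 = -295 + 0 = -295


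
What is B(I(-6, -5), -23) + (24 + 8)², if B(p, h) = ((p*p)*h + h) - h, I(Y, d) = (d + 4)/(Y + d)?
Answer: 123881/121 ≈ 1023.8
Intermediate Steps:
I(Y, d) = (4 + d)/(Y + d)
B(p, h) = h*p² (B(p, h) = (p²*h + h) - h = (h*p² + h) - h = (h + h*p²) - h = h*p²)
B(I(-6, -5), -23) + (24 + 8)² = -23*(4 - 5)²/(-6 - 5)² + (24 + 8)² = -23*(-1/(-11))² + 32² = -23*(-1/11*(-1))² + 1024 = -23*(1/11)² + 1024 = -23*1/121 + 1024 = -23/121 + 1024 = 123881/121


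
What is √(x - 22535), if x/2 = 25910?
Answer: √29285 ≈ 171.13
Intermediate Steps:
x = 51820 (x = 2*25910 = 51820)
√(x - 22535) = √(51820 - 22535) = √29285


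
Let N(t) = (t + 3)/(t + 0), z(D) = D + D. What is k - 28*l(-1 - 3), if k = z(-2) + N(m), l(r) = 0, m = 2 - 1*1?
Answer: 0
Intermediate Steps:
z(D) = 2*D
m = 1 (m = 2 - 1 = 1)
N(t) = (3 + t)/t
k = 0 (k = 2*(-2) + (3 + 1)/1 = -4 + 1*4 = -4 + 4 = 0)
k - 28*l(-1 - 3) = 0 - 28*0 = 0 + 0 = 0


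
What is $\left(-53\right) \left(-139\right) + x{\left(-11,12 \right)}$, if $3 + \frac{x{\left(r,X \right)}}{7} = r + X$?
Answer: $7353$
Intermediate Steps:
$x{\left(r,X \right)} = -21 + 7 X + 7 r$ ($x{\left(r,X \right)} = -21 + 7 \left(r + X\right) = -21 + 7 \left(X + r\right) = -21 + \left(7 X + 7 r\right) = -21 + 7 X + 7 r$)
$\left(-53\right) \left(-139\right) + x{\left(-11,12 \right)} = \left(-53\right) \left(-139\right) + \left(-21 + 7 \cdot 12 + 7 \left(-11\right)\right) = 7367 - 14 = 7353$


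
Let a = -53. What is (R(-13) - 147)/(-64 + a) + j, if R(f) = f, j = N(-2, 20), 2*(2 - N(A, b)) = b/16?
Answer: 2567/936 ≈ 2.7425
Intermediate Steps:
N(A, b) = 2 - b/32 (N(A, b) = 2 - b/(2*16) = 2 - b/32)
j = 11/8 (j = 2 - 1/32*20 = 2 - 5/8 = 11/8 ≈ 1.3750)
(R(-13) - 147)/(-64 + a) + j = (-13 - 147)/(-64 - 53) + 11/8 = -160/(-117) + 11/8 = -160*(-1/117) + 11/8 = 160/117 + 11/8 = 2567/936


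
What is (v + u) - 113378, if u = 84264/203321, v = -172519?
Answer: -58128779673/203321 ≈ -2.8590e+5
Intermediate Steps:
u = 84264/203321 (u = 84264*(1/203321) = 84264/203321 ≈ 0.41444)
(v + u) - 113378 = (-172519 + 84264/203321) - 113378 = -35076651335/203321 - 113378 = -58128779673/203321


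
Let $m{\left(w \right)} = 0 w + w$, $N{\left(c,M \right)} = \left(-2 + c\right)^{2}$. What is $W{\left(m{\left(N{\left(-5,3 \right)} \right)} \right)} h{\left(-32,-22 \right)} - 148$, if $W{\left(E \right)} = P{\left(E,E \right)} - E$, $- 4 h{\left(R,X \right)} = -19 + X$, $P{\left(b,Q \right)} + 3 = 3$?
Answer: $- \frac{2601}{4} \approx -650.25$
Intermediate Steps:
$P{\left(b,Q \right)} = 0$ ($P{\left(b,Q \right)} = -3 + 3 = 0$)
$h{\left(R,X \right)} = \frac{19}{4} - \frac{X}{4}$ ($h{\left(R,X \right)} = - \frac{-19 + X}{4} = \frac{19}{4} - \frac{X}{4}$)
$m{\left(w \right)} = w$ ($m{\left(w \right)} = 0 + w = w$)
$W{\left(E \right)} = - E$ ($W{\left(E \right)} = 0 - E = - E$)
$W{\left(m{\left(N{\left(-5,3 \right)} \right)} \right)} h{\left(-32,-22 \right)} - 148 = - \left(-2 - 5\right)^{2} \left(\frac{19}{4} - - \frac{11}{2}\right) - 148 = - \left(-7\right)^{2} \left(\frac{19}{4} + \frac{11}{2}\right) - 148 = \left(-1\right) 49 \cdot \frac{41}{4} - 148 = \left(-49\right) \frac{41}{4} - 148 = - \frac{2009}{4} - 148 = - \frac{2601}{4}$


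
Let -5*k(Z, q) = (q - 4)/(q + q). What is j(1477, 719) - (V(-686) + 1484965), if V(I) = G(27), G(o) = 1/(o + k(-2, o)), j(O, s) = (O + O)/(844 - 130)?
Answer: -550351753838/370617 ≈ -1.4850e+6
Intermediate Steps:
j(O, s) = O/357 (j(O, s) = (2*O)/714 = (2*O)*(1/714) = O/357)
k(Z, q) = -(-4 + q)/(10*q) (k(Z, q) = -(q - 4)/(5*(q + q)) = -(-4 + q)/(5*(2*q)) = -(-4 + q)*1/(2*q)/5 = -(-4 + q)/(10*q))
G(o) = 1/(o + (4 - o)/(10*o))
V(I) = 270/7267 (V(I) = 10*27/(4 - 1*27 + 10*27**2) = 10*27/(4 - 27 + 10*729) = 10*27/(4 - 27 + 7290) = 10*27/7267 = 10*27*(1/7267) = 270/7267)
j(1477, 719) - (V(-686) + 1484965) = (1/357)*1477 - (270/7267 + 1484965) = 211/51 - 1*10791240925/7267 = 211/51 - 10791240925/7267 = -550351753838/370617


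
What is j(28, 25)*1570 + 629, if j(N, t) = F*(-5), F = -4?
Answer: 32029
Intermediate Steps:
j(N, t) = 20 (j(N, t) = -4*(-5) = 20)
j(28, 25)*1570 + 629 = 20*1570 + 629 = 31400 + 629 = 32029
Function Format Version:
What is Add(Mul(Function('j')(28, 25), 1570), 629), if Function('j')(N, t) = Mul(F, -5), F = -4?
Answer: 32029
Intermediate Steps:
Function('j')(N, t) = 20 (Function('j')(N, t) = Mul(-4, -5) = 20)
Add(Mul(Function('j')(28, 25), 1570), 629) = Add(Mul(20, 1570), 629) = Add(31400, 629) = 32029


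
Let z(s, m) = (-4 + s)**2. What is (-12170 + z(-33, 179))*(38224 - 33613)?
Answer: -49803411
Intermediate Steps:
(-12170 + z(-33, 179))*(38224 - 33613) = (-12170 + (-4 - 33)**2)*(38224 - 33613) = (-12170 + (-37)**2)*4611 = (-12170 + 1369)*4611 = -10801*4611 = -49803411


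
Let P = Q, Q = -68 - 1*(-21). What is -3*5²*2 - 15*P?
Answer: 555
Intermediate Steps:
Q = -47 (Q = -68 + 21 = -47)
P = -47
-3*5²*2 - 15*P = -3*5²*2 - 15*(-47) = -3*25*2 + 705 = -75*2 + 705 = -150 + 705 = 555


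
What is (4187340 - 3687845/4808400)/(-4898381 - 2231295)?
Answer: -4026880393631/6856466815680 ≈ -0.58731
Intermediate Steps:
(4187340 - 3687845/4808400)/(-4898381 - 2231295) = (4187340 - 3687845*1/4808400)/(-7129676) = (4187340 - 737569/961680)*(-1/7129676) = (4026880393631/961680)*(-1/7129676) = -4026880393631/6856466815680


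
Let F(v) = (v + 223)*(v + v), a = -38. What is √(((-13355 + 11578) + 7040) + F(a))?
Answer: I*√8797 ≈ 93.792*I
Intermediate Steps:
F(v) = 2*v*(223 + v) (F(v) = (223 + v)*(2*v) = 2*v*(223 + v))
√(((-13355 + 11578) + 7040) + F(a)) = √(((-13355 + 11578) + 7040) + 2*(-38)*(223 - 38)) = √((-1777 + 7040) + 2*(-38)*185) = √(5263 - 14060) = √(-8797) = I*√8797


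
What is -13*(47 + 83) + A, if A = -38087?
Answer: -39777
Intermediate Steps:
-13*(47 + 83) + A = -13*(47 + 83) - 38087 = -13*130 - 38087 = -1690 - 38087 = -39777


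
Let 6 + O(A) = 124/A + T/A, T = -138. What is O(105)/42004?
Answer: -23/157515 ≈ -0.00014602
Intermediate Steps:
O(A) = -6 - 14/A (O(A) = -6 + (124/A - 138/A) = -6 - 14/A)
O(105)/42004 = (-6 - 14/105)/42004 = (-6 - 14*1/105)*(1/42004) = (-6 - 2/15)*(1/42004) = -92/15*1/42004 = -23/157515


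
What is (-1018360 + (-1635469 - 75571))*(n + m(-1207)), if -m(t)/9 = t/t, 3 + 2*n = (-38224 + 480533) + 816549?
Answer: -1717934853900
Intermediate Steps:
n = 1258855/2 (n = -3/2 + ((-38224 + 480533) + 816549)/2 = -3/2 + (442309 + 816549)/2 = -3/2 + (1/2)*1258858 = -3/2 + 629429 = 1258855/2 ≈ 6.2943e+5)
m(t) = -9 (m(t) = -9*t/t = -9*1 = -9)
(-1018360 + (-1635469 - 75571))*(n + m(-1207)) = (-1018360 + (-1635469 - 75571))*(1258855/2 - 9) = (-1018360 - 1711040)*(1258837/2) = -2729400*1258837/2 = -1717934853900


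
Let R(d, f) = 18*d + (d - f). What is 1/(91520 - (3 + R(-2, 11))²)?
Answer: 1/89404 ≈ 1.1185e-5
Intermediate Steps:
R(d, f) = -f + 19*d
1/(91520 - (3 + R(-2, 11))²) = 1/(91520 - (3 + (-1*11 + 19*(-2)))²) = 1/(91520 - (3 + (-11 - 38))²) = 1/(91520 - (3 - 49)²) = 1/(91520 - 1*(-46)²) = 1/(91520 - 1*2116) = 1/(91520 - 2116) = 1/89404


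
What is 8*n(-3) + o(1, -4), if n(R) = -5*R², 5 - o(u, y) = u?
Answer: -356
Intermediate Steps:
o(u, y) = 5 - u
8*n(-3) + o(1, -4) = 8*(-5*(-3)²) + (5 - 1*1) = 8*(-5*9) + (5 - 1) = 8*(-45) + 4 = -360 + 4 = -356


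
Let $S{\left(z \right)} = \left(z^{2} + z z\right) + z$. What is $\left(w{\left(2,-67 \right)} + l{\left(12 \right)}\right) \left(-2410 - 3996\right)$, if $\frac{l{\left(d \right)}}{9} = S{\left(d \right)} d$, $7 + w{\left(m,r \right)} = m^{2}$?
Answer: $-207535182$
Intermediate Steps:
$S{\left(z \right)} = z + 2 z^{2}$ ($S{\left(z \right)} = \left(z^{2} + z^{2}\right) + z = 2 z^{2} + z = z + 2 z^{2}$)
$w{\left(m,r \right)} = -7 + m^{2}$
$l{\left(d \right)} = 9 d^{2} \left(1 + 2 d\right)$ ($l{\left(d \right)} = 9 d \left(1 + 2 d\right) d = 9 d^{2} \left(1 + 2 d\right)$)
$\left(w{\left(2,-67 \right)} + l{\left(12 \right)}\right) \left(-2410 - 3996\right) = \left(\left(-7 + 2^{2}\right) + 12^{2} \left(9 + 18 \cdot 12\right)\right) \left(-2410 - 3996\right) = \left(\left(-7 + 4\right) + 144 \left(9 + 216\right)\right) \left(-6406\right) = \left(-3 + 144 \cdot 225\right) \left(-6406\right) = \left(-3 + 32400\right) \left(-6406\right) = 32397 \left(-6406\right) = -207535182$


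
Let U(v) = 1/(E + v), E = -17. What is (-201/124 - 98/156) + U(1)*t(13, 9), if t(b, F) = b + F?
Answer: -35053/9672 ≈ -3.6242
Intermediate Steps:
t(b, F) = F + b
U(v) = 1/(-17 + v)
(-201/124 - 98/156) + U(1)*t(13, 9) = (-201/124 - 98/156) + (9 + 13)/(-17 + 1) = (-201*1/124 - 98*1/156) + 22/(-16) = (-201/124 - 49/78) - 1/16*22 = -10877/4836 - 11/8 = -35053/9672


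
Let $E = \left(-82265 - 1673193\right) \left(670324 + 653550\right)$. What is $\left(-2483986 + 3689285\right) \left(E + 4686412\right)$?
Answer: $-2801115500200246120$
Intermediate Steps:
$E = -2324005204292$ ($E = \left(-1755458\right) 1323874 = -2324005204292$)
$\left(-2483986 + 3689285\right) \left(E + 4686412\right) = \left(-2483986 + 3689285\right) \left(-2324005204292 + 4686412\right) = 1205299 \left(-2324000517880\right) = -2801115500200246120$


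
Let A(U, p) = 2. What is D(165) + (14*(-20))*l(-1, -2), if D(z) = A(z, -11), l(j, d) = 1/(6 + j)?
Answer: -54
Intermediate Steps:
D(z) = 2
D(165) + (14*(-20))*l(-1, -2) = 2 + (14*(-20))/(6 - 1) = 2 - 280/5 = 2 - 280*⅕ = 2 - 56 = -54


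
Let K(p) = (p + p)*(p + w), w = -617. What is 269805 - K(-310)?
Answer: -304935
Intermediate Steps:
K(p) = 2*p*(-617 + p) (K(p) = (p + p)*(p - 617) = (2*p)*(-617 + p) = 2*p*(-617 + p))
269805 - K(-310) = 269805 - 2*(-310)*(-617 - 310) = 269805 - 2*(-310)*(-927) = 269805 - 1*574740 = 269805 - 574740 = -304935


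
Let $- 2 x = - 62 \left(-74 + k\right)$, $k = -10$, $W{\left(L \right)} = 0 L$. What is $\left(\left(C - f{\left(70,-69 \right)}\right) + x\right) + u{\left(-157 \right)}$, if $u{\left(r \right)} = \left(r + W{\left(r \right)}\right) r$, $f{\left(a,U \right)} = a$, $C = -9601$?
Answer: $12374$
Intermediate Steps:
$W{\left(L \right)} = 0$
$x = -2604$ ($x = - \frac{\left(-62\right) \left(-74 - 10\right)}{2} = - \frac{\left(-62\right) \left(-84\right)}{2} = \left(- \frac{1}{2}\right) 5208 = -2604$)
$u{\left(r \right)} = r^{2}$ ($u{\left(r \right)} = \left(r + 0\right) r = r r = r^{2}$)
$\left(\left(C - f{\left(70,-69 \right)}\right) + x\right) + u{\left(-157 \right)} = \left(\left(-9601 - 70\right) - 2604\right) + \left(-157\right)^{2} = \left(\left(-9601 - 70\right) - 2604\right) + 24649 = \left(-9671 - 2604\right) + 24649 = -12275 + 24649 = 12374$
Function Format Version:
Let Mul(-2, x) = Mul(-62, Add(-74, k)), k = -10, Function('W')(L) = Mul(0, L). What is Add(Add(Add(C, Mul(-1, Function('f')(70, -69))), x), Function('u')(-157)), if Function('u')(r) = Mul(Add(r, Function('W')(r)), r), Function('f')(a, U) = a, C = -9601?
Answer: 12374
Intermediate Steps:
Function('W')(L) = 0
x = -2604 (x = Mul(Rational(-1, 2), Mul(-62, Add(-74, -10))) = Mul(Rational(-1, 2), Mul(-62, -84)) = Mul(Rational(-1, 2), 5208) = -2604)
Function('u')(r) = Pow(r, 2) (Function('u')(r) = Mul(Add(r, 0), r) = Mul(r, r) = Pow(r, 2))
Add(Add(Add(C, Mul(-1, Function('f')(70, -69))), x), Function('u')(-157)) = Add(Add(Add(-9601, Mul(-1, 70)), -2604), Pow(-157, 2)) = Add(Add(Add(-9601, -70), -2604), 24649) = Add(Add(-9671, -2604), 24649) = Add(-12275, 24649) = 12374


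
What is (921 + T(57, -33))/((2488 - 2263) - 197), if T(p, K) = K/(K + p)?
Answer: 1051/32 ≈ 32.844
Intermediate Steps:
(921 + T(57, -33))/((2488 - 2263) - 197) = (921 - 33/(-33 + 57))/((2488 - 2263) - 197) = (921 - 33/24)/(225 - 197) = (921 - 33*1/24)/28 = (921 - 11/8)*(1/28) = (7357/8)*(1/28) = 1051/32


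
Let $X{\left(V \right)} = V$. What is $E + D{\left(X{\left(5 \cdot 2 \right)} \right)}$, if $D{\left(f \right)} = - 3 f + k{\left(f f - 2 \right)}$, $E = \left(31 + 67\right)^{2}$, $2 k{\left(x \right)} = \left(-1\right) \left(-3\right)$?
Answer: $\frac{19151}{2} \approx 9575.5$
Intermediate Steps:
$k{\left(x \right)} = \frac{3}{2}$ ($k{\left(x \right)} = \frac{\left(-1\right) \left(-3\right)}{2} = \frac{1}{2} \cdot 3 = \frac{3}{2}$)
$E = 9604$ ($E = 98^{2} = 9604$)
$D{\left(f \right)} = \frac{3}{2} - 3 f$ ($D{\left(f \right)} = - 3 f + \frac{3}{2} = \frac{3}{2} - 3 f$)
$E + D{\left(X{\left(5 \cdot 2 \right)} \right)} = 9604 + \left(\frac{3}{2} - 3 \cdot 5 \cdot 2\right) = 9604 + \left(\frac{3}{2} - 30\right) = 9604 - \frac{57}{2} = \frac{19151}{2}$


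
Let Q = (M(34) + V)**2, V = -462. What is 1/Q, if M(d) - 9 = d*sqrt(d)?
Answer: (453 - 34*sqrt(34))**(-2) ≈ 1.5409e-5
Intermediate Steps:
M(d) = 9 + d**(3/2) (M(d) = 9 + d*sqrt(d) = 9 + d**(3/2))
Q = (-453 + 34*sqrt(34))**2 (Q = ((9 + 34**(3/2)) - 462)**2 = ((9 + 34*sqrt(34)) - 462)**2 = (-453 + 34*sqrt(34))**2 ≈ 64896.)
1/Q = 1/(244513 - 30804*sqrt(34))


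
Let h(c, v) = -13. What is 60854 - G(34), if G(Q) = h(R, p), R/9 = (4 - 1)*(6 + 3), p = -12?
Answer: 60867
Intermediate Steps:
R = 243 (R = 9*((4 - 1)*(6 + 3)) = 9*(3*9) = 9*27 = 243)
G(Q) = -13
60854 - G(34) = 60854 - 1*(-13) = 60854 + 13 = 60867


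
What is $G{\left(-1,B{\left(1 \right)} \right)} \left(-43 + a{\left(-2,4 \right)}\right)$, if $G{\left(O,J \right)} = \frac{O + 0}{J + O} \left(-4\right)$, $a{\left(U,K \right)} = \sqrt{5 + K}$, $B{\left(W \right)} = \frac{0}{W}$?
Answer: $160$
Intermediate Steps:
$B{\left(W \right)} = 0$
$G{\left(O,J \right)} = - \frac{4 O}{J + O}$ ($G{\left(O,J \right)} = \frac{O}{J + O} \left(-4\right) = - \frac{4 O}{J + O}$)
$G{\left(-1,B{\left(1 \right)} \right)} \left(-43 + a{\left(-2,4 \right)}\right) = \left(-4\right) \left(-1\right) \frac{1}{0 - 1} \left(-43 + \sqrt{5 + 4}\right) = \left(-4\right) \left(-1\right) \frac{1}{-1} \left(-43 + \sqrt{9}\right) = \left(-4\right) \left(-1\right) \left(-1\right) \left(-43 + 3\right) = \left(-4\right) \left(-40\right) = 160$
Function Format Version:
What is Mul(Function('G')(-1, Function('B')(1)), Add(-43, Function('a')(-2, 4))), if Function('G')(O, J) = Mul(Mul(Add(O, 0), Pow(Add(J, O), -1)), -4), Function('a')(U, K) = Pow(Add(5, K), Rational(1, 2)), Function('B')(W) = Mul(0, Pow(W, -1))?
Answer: 160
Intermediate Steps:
Function('B')(W) = 0
Function('G')(O, J) = Mul(-4, O, Pow(Add(J, O), -1)) (Function('G')(O, J) = Mul(Mul(O, Pow(Add(J, O), -1)), -4) = Mul(-4, O, Pow(Add(J, O), -1)))
Mul(Function('G')(-1, Function('B')(1)), Add(-43, Function('a')(-2, 4))) = Mul(Mul(-4, -1, Pow(Add(0, -1), -1)), Add(-43, Pow(Add(5, 4), Rational(1, 2)))) = Mul(Mul(-4, -1, Pow(-1, -1)), Add(-43, Pow(9, Rational(1, 2)))) = Mul(Mul(-4, -1, -1), Add(-43, 3)) = Mul(-4, -40) = 160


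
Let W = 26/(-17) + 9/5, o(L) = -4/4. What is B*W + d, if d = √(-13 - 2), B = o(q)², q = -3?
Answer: 23/85 + I*√15 ≈ 0.27059 + 3.873*I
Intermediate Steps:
o(L) = -1 (o(L) = -4*¼ = -1)
W = 23/85 (W = 26*(-1/17) + 9*(⅕) = -26/17 + 9/5 = 23/85 ≈ 0.27059)
B = 1 (B = (-1)² = 1)
d = I*√15 (d = √(-15) = I*√15 ≈ 3.873*I)
B*W + d = 1*(23/85) + I*√15 = 23/85 + I*√15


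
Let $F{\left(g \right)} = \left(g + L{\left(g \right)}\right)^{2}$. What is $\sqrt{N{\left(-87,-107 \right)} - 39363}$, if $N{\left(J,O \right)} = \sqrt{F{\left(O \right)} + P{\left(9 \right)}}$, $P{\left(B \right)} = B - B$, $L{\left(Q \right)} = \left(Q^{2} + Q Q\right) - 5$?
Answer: $11 i \sqrt{137} \approx 128.75 i$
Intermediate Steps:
$L{\left(Q \right)} = -5 + 2 Q^{2}$ ($L{\left(Q \right)} = \left(Q^{2} + Q^{2}\right) - 5 = 2 Q^{2} - 5 = -5 + 2 Q^{2}$)
$P{\left(B \right)} = 0$
$F{\left(g \right)} = \left(-5 + g + 2 g^{2}\right)^{2}$ ($F{\left(g \right)} = \left(g + \left(-5 + 2 g^{2}\right)\right)^{2} = \left(-5 + g + 2 g^{2}\right)^{2}$)
$N{\left(J,O \right)} = \sqrt{\left(-5 + O + 2 O^{2}\right)^{2}}$ ($N{\left(J,O \right)} = \sqrt{\left(-5 + O + 2 O^{2}\right)^{2} + 0} = \sqrt{\left(-5 + O + 2 O^{2}\right)^{2}}$)
$\sqrt{N{\left(-87,-107 \right)} - 39363} = \sqrt{\sqrt{\left(-5 - 107 + 2 \left(-107\right)^{2}\right)^{2}} - 39363} = \sqrt{\sqrt{\left(-5 - 107 + 2 \cdot 11449\right)^{2}} - 39363} = \sqrt{\sqrt{\left(-5 - 107 + 22898\right)^{2}} - 39363} = \sqrt{\sqrt{22786^{2}} - 39363} = \sqrt{\sqrt{519201796} - 39363} = \sqrt{22786 - 39363} = \sqrt{-16577} = 11 i \sqrt{137}$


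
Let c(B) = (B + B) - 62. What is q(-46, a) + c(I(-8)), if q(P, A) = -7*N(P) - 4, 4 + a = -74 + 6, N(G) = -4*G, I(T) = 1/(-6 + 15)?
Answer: -12184/9 ≈ -1353.8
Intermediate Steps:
I(T) = ⅑ (I(T) = 1/9 = ⅑)
a = -72 (a = -4 + (-74 + 6) = -4 - 68 = -72)
c(B) = -62 + 2*B (c(B) = 2*B - 62 = -62 + 2*B)
q(P, A) = -4 + 28*P (q(P, A) = -(-28)*P - 4 = 28*P - 4 = -4 + 28*P)
q(-46, a) + c(I(-8)) = (-4 + 28*(-46)) + (-62 + 2*(⅑)) = (-4 - 1288) + (-62 + 2/9) = -1292 - 556/9 = -12184/9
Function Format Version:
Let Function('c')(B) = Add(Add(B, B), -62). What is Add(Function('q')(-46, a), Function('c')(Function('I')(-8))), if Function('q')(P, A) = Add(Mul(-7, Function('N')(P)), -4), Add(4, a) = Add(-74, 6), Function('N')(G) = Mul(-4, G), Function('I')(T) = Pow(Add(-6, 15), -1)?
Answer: Rational(-12184, 9) ≈ -1353.8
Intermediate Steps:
Function('I')(T) = Rational(1, 9) (Function('I')(T) = Pow(9, -1) = Rational(1, 9))
a = -72 (a = Add(-4, Add(-74, 6)) = Add(-4, -68) = -72)
Function('c')(B) = Add(-62, Mul(2, B)) (Function('c')(B) = Add(Mul(2, B), -62) = Add(-62, Mul(2, B)))
Function('q')(P, A) = Add(-4, Mul(28, P)) (Function('q')(P, A) = Add(Mul(-7, Mul(-4, P)), -4) = Add(Mul(28, P), -4) = Add(-4, Mul(28, P)))
Add(Function('q')(-46, a), Function('c')(Function('I')(-8))) = Add(Add(-4, Mul(28, -46)), Add(-62, Mul(2, Rational(1, 9)))) = Add(Add(-4, -1288), Add(-62, Rational(2, 9))) = Add(-1292, Rational(-556, 9)) = Rational(-12184, 9)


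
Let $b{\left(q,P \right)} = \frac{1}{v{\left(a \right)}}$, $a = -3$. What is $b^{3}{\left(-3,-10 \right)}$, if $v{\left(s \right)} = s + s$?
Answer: $- \frac{1}{216} \approx -0.0046296$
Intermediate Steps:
$v{\left(s \right)} = 2 s$
$b{\left(q,P \right)} = - \frac{1}{6}$ ($b{\left(q,P \right)} = \frac{1}{2 \left(-3\right)} = \frac{1}{-6} = - \frac{1}{6}$)
$b^{3}{\left(-3,-10 \right)} = \left(- \frac{1}{6}\right)^{3} = - \frac{1}{216}$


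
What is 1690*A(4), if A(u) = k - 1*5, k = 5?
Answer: 0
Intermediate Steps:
A(u) = 0 (A(u) = 5 - 1*5 = 5 - 5 = 0)
1690*A(4) = 1690*0 = 0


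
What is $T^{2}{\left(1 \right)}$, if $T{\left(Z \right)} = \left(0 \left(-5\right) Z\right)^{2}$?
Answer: $0$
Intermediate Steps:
$T{\left(Z \right)} = 0$ ($T{\left(Z \right)} = \left(0 Z\right)^{2} = 0^{2} = 0$)
$T^{2}{\left(1 \right)} = 0^{2} = 0$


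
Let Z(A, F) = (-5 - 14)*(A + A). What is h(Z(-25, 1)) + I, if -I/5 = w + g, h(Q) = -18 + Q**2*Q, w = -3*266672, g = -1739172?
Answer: 870070922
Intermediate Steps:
w = -800016
Z(A, F) = -38*A
h(Q) = -18 + Q**3
I = 12695940 (I = -5*(-800016 - 1739172) = -5*(-2539188) = 12695940)
h(Z(-25, 1)) + I = (-18 + (-38*(-25))**3) + 12695940 = (-18 + 950**3) + 12695940 = (-18 + 857375000) + 12695940 = 857374982 + 12695940 = 870070922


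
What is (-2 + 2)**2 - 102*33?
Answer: -3366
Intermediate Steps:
(-2 + 2)**2 - 102*33 = 0**2 - 3366 = 0 - 3366 = -3366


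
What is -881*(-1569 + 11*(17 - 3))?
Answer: 1246615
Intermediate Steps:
-881*(-1569 + 11*(17 - 3)) = -881*(-1569 + 11*14) = -881*(-1569 + 154) = -881*(-1415) = 1246615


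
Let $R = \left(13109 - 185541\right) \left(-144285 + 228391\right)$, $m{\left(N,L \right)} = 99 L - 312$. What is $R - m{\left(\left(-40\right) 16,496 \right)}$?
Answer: $-14502614584$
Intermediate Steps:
$m{\left(N,L \right)} = -312 + 99 L$
$R = -14502565792$ ($R = \left(-172432\right) 84106 = -14502565792$)
$R - m{\left(\left(-40\right) 16,496 \right)} = -14502565792 - \left(-312 + 99 \cdot 496\right) = -14502565792 - \left(-312 + 49104\right) = -14502565792 - 48792 = -14502614584$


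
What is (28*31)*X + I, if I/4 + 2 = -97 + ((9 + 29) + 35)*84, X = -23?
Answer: 4168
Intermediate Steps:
I = 24132 (I = -8 + 4*(-97 + ((9 + 29) + 35)*84) = -8 + 4*(-97 + (38 + 35)*84) = -8 + 4*(-97 + 73*84) = -8 + 4*(-97 + 6132) = -8 + 4*6035 = -8 + 24140 = 24132)
(28*31)*X + I = (28*31)*(-23) + 24132 = 868*(-23) + 24132 = -19964 + 24132 = 4168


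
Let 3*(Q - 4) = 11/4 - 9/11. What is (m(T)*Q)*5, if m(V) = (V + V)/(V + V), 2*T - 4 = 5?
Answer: 3065/132 ≈ 23.220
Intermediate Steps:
Q = 613/132 (Q = 4 + (11/4 - 9/11)/3 = 4 + (1/3)*(85/44) = 4 + 85/132 = 613/132 ≈ 4.6439)
T = 9/2 (T = 2 + (1/2)*5 = 2 + 5/2 = 9/2 ≈ 4.5000)
m(V) = 1 (m(V) = (2*V)/((2*V)) = (2*V)*(1/(2*V)) = 1)
(m(T)*Q)*5 = (1*(613/132))*5 = (613/132)*5 = 3065/132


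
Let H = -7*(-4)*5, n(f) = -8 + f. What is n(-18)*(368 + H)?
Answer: -13208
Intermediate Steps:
H = 140 (H = 28*5 = 140)
n(-18)*(368 + H) = (-8 - 18)*(368 + 140) = -26*508 = -13208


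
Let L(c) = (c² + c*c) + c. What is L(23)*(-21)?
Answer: -22701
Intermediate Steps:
L(c) = c + 2*c² (L(c) = (c² + c²) + c = 2*c² + c = c + 2*c²)
L(23)*(-21) = (23*(1 + 2*23))*(-21) = (23*(1 + 46))*(-21) = (23*47)*(-21) = 1081*(-21) = -22701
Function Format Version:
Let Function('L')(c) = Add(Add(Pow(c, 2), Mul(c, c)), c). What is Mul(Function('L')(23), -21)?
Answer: -22701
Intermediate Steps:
Function('L')(c) = Add(c, Mul(2, Pow(c, 2))) (Function('L')(c) = Add(Add(Pow(c, 2), Pow(c, 2)), c) = Add(Mul(2, Pow(c, 2)), c) = Add(c, Mul(2, Pow(c, 2))))
Mul(Function('L')(23), -21) = Mul(Mul(23, Add(1, Mul(2, 23))), -21) = Mul(Mul(23, Add(1, 46)), -21) = Mul(Mul(23, 47), -21) = Mul(1081, -21) = -22701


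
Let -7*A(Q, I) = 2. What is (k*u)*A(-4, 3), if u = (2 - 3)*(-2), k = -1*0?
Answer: 0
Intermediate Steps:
A(Q, I) = -2/7 (A(Q, I) = -1/7*2 = -2/7)
k = 0
u = 2 (u = -1*(-2) = 2)
(k*u)*A(-4, 3) = (0*2)*(-2/7) = 0*(-2/7) = 0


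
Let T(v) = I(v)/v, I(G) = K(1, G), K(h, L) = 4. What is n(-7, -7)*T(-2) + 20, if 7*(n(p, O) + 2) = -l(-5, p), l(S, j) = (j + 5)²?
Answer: 176/7 ≈ 25.143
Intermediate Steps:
I(G) = 4
T(v) = 4/v
l(S, j) = (5 + j)²
n(p, O) = -2 - (5 + p)²/7 (n(p, O) = -2 + (-(5 + p)²)/7 = -2 - (5 + p)²/7)
n(-7, -7)*T(-2) + 20 = (-2 - (5 - 7)²/7)*(4/(-2)) + 20 = (-2 - ⅐*(-2)²)*(4*(-½)) + 20 = (-2 - ⅐*4)*(-2) + 20 = (-2 - 4/7)*(-2) + 20 = -18/7*(-2) + 20 = 36/7 + 20 = 176/7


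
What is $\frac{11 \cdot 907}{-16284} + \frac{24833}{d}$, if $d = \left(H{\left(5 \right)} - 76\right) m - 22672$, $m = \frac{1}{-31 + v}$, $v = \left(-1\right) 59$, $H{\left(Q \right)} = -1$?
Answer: $- \frac{56751352211}{33225922452} \approx -1.708$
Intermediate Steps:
$v = -59$
$m = - \frac{1}{90}$ ($m = \frac{1}{-31 - 59} = \frac{1}{-90} = - \frac{1}{90} \approx -0.011111$)
$d = - \frac{2040403}{90}$ ($d = \left(-1 - 76\right) \left(- \frac{1}{90}\right) - 22672 = \left(-77\right) \left(- \frac{1}{90}\right) - 22672 = \frac{77}{90} - 22672 = - \frac{2040403}{90} \approx -22671.0$)
$\frac{11 \cdot 907}{-16284} + \frac{24833}{d} = \frac{11 \cdot 907}{-16284} + \frac{24833}{- \frac{2040403}{90}} = 9977 \left(- \frac{1}{16284}\right) + 24833 \left(- \frac{90}{2040403}\right) = - \frac{9977}{16284} - \frac{2234970}{2040403} = - \frac{56751352211}{33225922452}$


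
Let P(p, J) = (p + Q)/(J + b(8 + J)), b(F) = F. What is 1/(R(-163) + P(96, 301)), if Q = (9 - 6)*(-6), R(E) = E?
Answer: -305/49676 ≈ -0.0061398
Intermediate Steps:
Q = -18 (Q = 3*(-6) = -18)
P(p, J) = (-18 + p)/(8 + 2*J) (P(p, J) = (p - 18)/(J + (8 + J)) = (-18 + p)/(8 + 2*J))
1/(R(-163) + P(96, 301)) = 1/(-163 + (-18 + 96)/(2*(4 + 301))) = 1/(-163 + (½)*78/305) = 1/(-163 + (½)*(1/305)*78) = 1/(-163 + 39/305) = 1/(-49676/305) = -305/49676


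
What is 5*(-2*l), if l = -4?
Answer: 40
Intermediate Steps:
5*(-2*l) = 5*(-(-8)) = 5*(-2*(-4)) = 5*8 = 40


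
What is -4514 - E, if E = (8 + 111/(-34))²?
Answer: -5244105/1156 ≈ -4536.4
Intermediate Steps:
E = 25921/1156 (E = (8 + 111*(-1/34))² = (8 - 111/34)² = (161/34)² = 25921/1156 ≈ 22.423)
-4514 - E = -4514 - 1*25921/1156 = -4514 - 25921/1156 = -5244105/1156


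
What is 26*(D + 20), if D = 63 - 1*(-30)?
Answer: 2938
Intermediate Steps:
D = 93 (D = 63 + 30 = 93)
26*(D + 20) = 26*(93 + 20) = 26*113 = 2938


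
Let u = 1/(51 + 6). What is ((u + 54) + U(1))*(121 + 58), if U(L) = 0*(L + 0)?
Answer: 551141/57 ≈ 9669.1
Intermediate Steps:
U(L) = 0 (U(L) = 0*L = 0)
u = 1/57 ≈ 0.017544
((u + 54) + U(1))*(121 + 58) = ((1/57 + 54) + 0)*(121 + 58) = (3079/57 + 0)*179 = (3079/57)*179 = 551141/57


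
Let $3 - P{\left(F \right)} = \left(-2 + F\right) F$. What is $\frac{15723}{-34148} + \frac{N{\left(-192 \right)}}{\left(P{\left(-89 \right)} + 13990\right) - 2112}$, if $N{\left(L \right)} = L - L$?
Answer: $- \frac{15723}{34148} \approx -0.46044$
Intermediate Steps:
$P{\left(F \right)} = 3 - F \left(-2 + F\right)$ ($P{\left(F \right)} = 3 - \left(-2 + F\right) F = 3 - F \left(-2 + F\right)$)
$N{\left(L \right)} = 0$
$\frac{15723}{-34148} + \frac{N{\left(-192 \right)}}{\left(P{\left(-89 \right)} + 13990\right) - 2112} = \frac{15723}{-34148} + \frac{0}{\left(\left(3 - \left(-89\right)^{2} + 2 \left(-89\right)\right) + 13990\right) - 2112} = 15723 \left(- \frac{1}{34148}\right) + \frac{0}{\left(\left(3 - 7921 - 178\right) + 13990\right) - 2112} = - \frac{15723}{34148} + \frac{0}{\left(\left(3 - 7921 - 178\right) + 13990\right) - 2112} = - \frac{15723}{34148} + \frac{0}{\left(-8096 + 13990\right) - 2112} = - \frac{15723}{34148} + \frac{0}{5894 - 2112} = - \frac{15723}{34148} + \frac{0}{3782} = - \frac{15723}{34148} + 0 \cdot \frac{1}{3782} = - \frac{15723}{34148} + 0 = - \frac{15723}{34148}$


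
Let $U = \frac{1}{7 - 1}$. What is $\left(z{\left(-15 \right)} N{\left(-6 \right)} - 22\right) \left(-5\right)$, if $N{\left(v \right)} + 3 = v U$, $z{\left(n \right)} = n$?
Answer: $-190$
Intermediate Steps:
$U = \frac{1}{6} \approx 0.16667$
$N{\left(v \right)} = -3 + \frac{v}{6}$ ($N{\left(v \right)} = -3 + v \frac{1}{6} = -3 + \frac{v}{6}$)
$\left(z{\left(-15 \right)} N{\left(-6 \right)} - 22\right) \left(-5\right) = \left(- 15 \left(-3 + \frac{1}{6} \left(-6\right)\right) - 22\right) \left(-5\right) = \left(- 15 \left(-3 - 1\right) - 22\right) \left(-5\right) = \left(\left(-15\right) \left(-4\right) - 22\right) \left(-5\right) = \left(60 - 22\right) \left(-5\right) = 38 \left(-5\right) = -190$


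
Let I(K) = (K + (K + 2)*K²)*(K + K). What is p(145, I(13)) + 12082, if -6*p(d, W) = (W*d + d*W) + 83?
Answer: -6379837/2 ≈ -3.1899e+6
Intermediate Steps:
I(K) = 2*K*(K + K²*(2 + K)) (I(K) = (K + (2 + K)*K²)*(2*K) = (K + K²*(2 + K))*(2*K) = 2*K*(K + K²*(2 + K)))
p(d, W) = -83/6 - W*d/3 (p(d, W) = -((W*d + d*W) + 83)/6 = -((W*d + W*d) + 83)/6 = -(2*W*d + 83)/6 = -(83 + 2*W*d)/6 = -83/6 - W*d/3)
p(145, I(13)) + 12082 = (-83/6 - ⅓*2*13²*(1 + 13² + 2*13)*145) + 12082 = (-83/6 - ⅓*2*169*(1 + 169 + 26)*145) + 12082 = (-83/6 - ⅓*2*169*196*145) + 12082 = (-83/6 - ⅓*66248*145) + 12082 = (-83/6 - 9605960/3) + 12082 = -6404001/2 + 12082 = -6379837/2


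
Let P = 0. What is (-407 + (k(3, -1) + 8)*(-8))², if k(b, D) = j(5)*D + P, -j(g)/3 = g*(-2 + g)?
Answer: 690561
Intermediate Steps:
j(g) = -3*g*(-2 + g)
k(b, D) = -45*D (k(b, D) = (3*5*(2 - 1*5))*D + 0 = (3*5*(2 - 5))*D + 0 = (3*5*(-3))*D + 0 = -45*D + 0 = -45*D)
(-407 + (k(3, -1) + 8)*(-8))² = (-407 + (-45*(-1) + 8)*(-8))² = (-407 + (45 + 8)*(-8))² = (-407 + 53*(-8))² = (-407 - 424)² = (-831)² = 690561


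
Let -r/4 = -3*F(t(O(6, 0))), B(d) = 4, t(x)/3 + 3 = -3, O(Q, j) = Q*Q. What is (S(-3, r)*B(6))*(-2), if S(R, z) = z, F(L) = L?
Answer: 1728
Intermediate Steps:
O(Q, j) = Q²
t(x) = -18 (t(x) = -9 + 3*(-3) = -9 - 9 = -18)
r = -216 (r = -(-12)*(-18) = -4*54 = -216)
(S(-3, r)*B(6))*(-2) = -216*4*(-2) = -864*(-2) = 1728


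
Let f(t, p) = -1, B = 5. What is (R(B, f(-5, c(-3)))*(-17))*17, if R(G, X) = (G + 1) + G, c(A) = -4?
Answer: -3179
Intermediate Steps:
R(G, X) = 1 + 2*G (R(G, X) = (1 + G) + G = 1 + 2*G)
(R(B, f(-5, c(-3)))*(-17))*17 = ((1 + 2*5)*(-17))*17 = ((1 + 10)*(-17))*17 = (11*(-17))*17 = -187*17 = -3179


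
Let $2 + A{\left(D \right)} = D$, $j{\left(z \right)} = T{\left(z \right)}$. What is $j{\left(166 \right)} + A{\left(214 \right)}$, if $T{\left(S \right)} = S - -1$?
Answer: $379$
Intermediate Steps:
$T{\left(S \right)} = 1 + S$ ($T{\left(S \right)} = S + 1 = 1 + S$)
$j{\left(z \right)} = 1 + z$
$A{\left(D \right)} = -2 + D$
$j{\left(166 \right)} + A{\left(214 \right)} = \left(1 + 166\right) + \left(-2 + 214\right) = 167 + 212 = 379$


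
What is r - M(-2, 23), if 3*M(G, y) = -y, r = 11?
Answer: 56/3 ≈ 18.667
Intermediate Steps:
M(G, y) = -y/3 (M(G, y) = (-y)/3 = -y/3)
r - M(-2, 23) = 11 - (-1)*23/3 = 11 - 1*(-23/3) = 11 + 23/3 = 56/3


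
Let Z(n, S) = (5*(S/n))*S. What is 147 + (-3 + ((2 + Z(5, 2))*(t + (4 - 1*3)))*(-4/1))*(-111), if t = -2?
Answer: -2184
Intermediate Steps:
Z(n, S) = 5*S²/n (Z(n, S) = (5*S/n)*S = 5*S²/n)
147 + (-3 + ((2 + Z(5, 2))*(t + (4 - 1*3)))*(-4/1))*(-111) = 147 + (-3 + ((2 + 5*2²/5)*(-2 + (4 - 1*3)))*(-4/1))*(-111) = 147 + (-3 + ((2 + 5*4*(⅕))*(-2 + (4 - 3)))*(-4*1))*(-111) = 147 + (-3 + ((2 + 4)*(-2 + 1))*(-4))*(-111) = 147 + (-3 + (6*(-1))*(-4))*(-111) = 147 + (-3 - 6*(-4))*(-111) = 147 + (-3 + 24)*(-111) = 147 + 21*(-111) = 147 - 2331 = -2184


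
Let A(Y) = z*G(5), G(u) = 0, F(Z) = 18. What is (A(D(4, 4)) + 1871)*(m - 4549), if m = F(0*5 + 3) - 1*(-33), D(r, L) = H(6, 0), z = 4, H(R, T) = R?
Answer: -8415758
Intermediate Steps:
D(r, L) = 6
A(Y) = 0 (A(Y) = 4*0 = 0)
m = 51 (m = 18 - 1*(-33) = 18 + 33 = 51)
(A(D(4, 4)) + 1871)*(m - 4549) = (0 + 1871)*(51 - 4549) = 1871*(-4498) = -8415758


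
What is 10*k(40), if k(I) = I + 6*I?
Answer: 2800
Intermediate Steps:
k(I) = 7*I
10*k(40) = 10*(7*40) = 10*280 = 2800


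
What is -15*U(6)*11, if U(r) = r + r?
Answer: -1980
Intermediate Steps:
U(r) = 2*r
-15*U(6)*11 = -30*6*11 = -15*12*11 = -180*11 = -1980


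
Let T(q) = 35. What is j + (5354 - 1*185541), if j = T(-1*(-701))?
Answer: -180152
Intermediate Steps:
j = 35
j + (5354 - 1*185541) = 35 + (5354 - 1*185541) = 35 + (5354 - 185541) = 35 - 180187 = -180152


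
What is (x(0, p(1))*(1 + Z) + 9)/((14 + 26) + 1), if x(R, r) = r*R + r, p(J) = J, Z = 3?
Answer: 13/41 ≈ 0.31707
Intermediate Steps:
x(R, r) = r + R*r (x(R, r) = R*r + r = r + R*r)
(x(0, p(1))*(1 + Z) + 9)/((14 + 26) + 1) = ((1*(1 + 0))*(1 + 3) + 9)/((14 + 26) + 1) = ((1*1)*4 + 9)/(40 + 1) = (1*4 + 9)/41 = (4 + 9)/41 = (1/41)*13 = 13/41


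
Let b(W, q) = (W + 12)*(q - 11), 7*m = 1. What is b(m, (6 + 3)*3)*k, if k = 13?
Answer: 17680/7 ≈ 2525.7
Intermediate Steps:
m = ⅐ (m = (⅐)*1 = ⅐ ≈ 0.14286)
b(W, q) = (-11 + q)*(12 + W) (b(W, q) = (12 + W)*(-11 + q) = (-11 + q)*(12 + W))
b(m, (6 + 3)*3)*k = (-132 - 11*⅐ + 12*((6 + 3)*3) + ((6 + 3)*3)/7)*13 = (-132 - 11/7 + 12*(9*3) + (9*3)/7)*13 = (-132 - 11/7 + 12*27 + (⅐)*27)*13 = (-132 - 11/7 + 324 + 27/7)*13 = (1360/7)*13 = 17680/7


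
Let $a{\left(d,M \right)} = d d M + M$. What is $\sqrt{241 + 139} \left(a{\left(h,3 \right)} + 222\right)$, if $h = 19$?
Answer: $2616 \sqrt{95} \approx 25498.0$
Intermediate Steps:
$a{\left(d,M \right)} = M + M d^{2}$ ($a{\left(d,M \right)} = d^{2} M + M = M d^{2} + M = M + M d^{2}$)
$\sqrt{241 + 139} \left(a{\left(h,3 \right)} + 222\right) = \sqrt{241 + 139} \left(3 \left(1 + 19^{2}\right) + 222\right) = \sqrt{380} \left(3 \left(1 + 361\right) + 222\right) = 2 \sqrt{95} \left(3 \cdot 362 + 222\right) = 2 \sqrt{95} \left(1086 + 222\right) = 2 \sqrt{95} \cdot 1308 = 2616 \sqrt{95}$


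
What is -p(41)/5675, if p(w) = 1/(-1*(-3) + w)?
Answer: -1/249700 ≈ -4.0048e-6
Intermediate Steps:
p(w) = 1/(3 + w)
-p(41)/5675 = -1/((3 + 41)*5675) = -1/(44*5675) = -1*1/249700 = -1/249700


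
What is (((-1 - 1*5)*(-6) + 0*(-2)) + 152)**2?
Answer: 35344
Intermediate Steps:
(((-1 - 1*5)*(-6) + 0*(-2)) + 152)**2 = (((-1 - 5)*(-6) + 0) + 152)**2 = ((-6*(-6) + 0) + 152)**2 = ((36 + 0) + 152)**2 = (36 + 152)**2 = 188**2 = 35344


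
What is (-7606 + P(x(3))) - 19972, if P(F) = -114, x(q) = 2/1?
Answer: -27692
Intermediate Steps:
x(q) = 2 (x(q) = 2*1 = 2)
(-7606 + P(x(3))) - 19972 = (-7606 - 114) - 19972 = -7720 - 19972 = -27692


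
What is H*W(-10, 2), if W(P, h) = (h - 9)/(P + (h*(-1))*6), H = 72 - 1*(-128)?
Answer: 700/11 ≈ 63.636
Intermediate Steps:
H = 200 (H = 72 + 128 = 200)
W(P, h) = (-9 + h)/(P - 6*h) (W(P, h) = (-9 + h)/(P - h*6) = (-9 + h)/(P - 6*h))
H*W(-10, 2) = 200*((-9 + 2)/(-10 - 6*2)) = 200*(-7/(-10 - 12)) = 200*(-7/(-22)) = 200*(-1/22*(-7)) = 200*(7/22) = 700/11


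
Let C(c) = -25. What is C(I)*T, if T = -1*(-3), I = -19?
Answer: -75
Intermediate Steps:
T = 3
C(I)*T = -25*3 = -75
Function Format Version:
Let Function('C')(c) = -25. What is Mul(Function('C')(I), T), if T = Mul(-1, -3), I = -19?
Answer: -75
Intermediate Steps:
T = 3
Mul(Function('C')(I), T) = Mul(-25, 3) = -75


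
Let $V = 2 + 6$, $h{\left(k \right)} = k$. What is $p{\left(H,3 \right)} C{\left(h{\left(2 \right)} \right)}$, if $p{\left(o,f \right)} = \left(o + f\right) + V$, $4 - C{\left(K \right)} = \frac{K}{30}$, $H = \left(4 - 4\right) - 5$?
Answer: $\frac{118}{5} \approx 23.6$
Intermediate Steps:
$H = -5$ ($H = 0 - 5 = -5$)
$C{\left(K \right)} = 4 - \frac{K}{30}$
$V = 8$
$p{\left(o,f \right)} = 8 + f + o$ ($p{\left(o,f \right)} = \left(o + f\right) + 8 = \left(f + o\right) + 8 = 8 + f + o$)
$p{\left(H,3 \right)} C{\left(h{\left(2 \right)} \right)} = \left(8 + 3 - 5\right) \left(4 - \frac{1}{15}\right) = 6 \left(4 - \frac{1}{15}\right) = 6 \cdot \frac{59}{15} = \frac{118}{5}$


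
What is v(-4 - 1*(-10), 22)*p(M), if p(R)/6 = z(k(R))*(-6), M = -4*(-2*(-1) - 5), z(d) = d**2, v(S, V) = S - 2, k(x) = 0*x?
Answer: 0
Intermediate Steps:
k(x) = 0
v(S, V) = -2 + S
M = 12 (M = -4*(2 - 5) = -4*(-3) = 12)
p(R) = 0 (p(R) = 6*(0**2*(-6)) = 6*(0*(-6)) = 6*0 = 0)
v(-4 - 1*(-10), 22)*p(M) = (-2 + (-4 - 1*(-10)))*0 = (-2 + (-4 + 10))*0 = (-2 + 6)*0 = 4*0 = 0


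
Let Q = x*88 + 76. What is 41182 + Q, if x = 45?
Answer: 45218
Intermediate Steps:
Q = 4036 (Q = 45*88 + 76 = 3960 + 76 = 4036)
41182 + Q = 41182 + 4036 = 45218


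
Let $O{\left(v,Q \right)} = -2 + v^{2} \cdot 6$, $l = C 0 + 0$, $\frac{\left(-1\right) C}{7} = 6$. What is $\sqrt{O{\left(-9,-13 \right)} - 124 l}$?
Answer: $22$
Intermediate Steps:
$C = -42$ ($C = \left(-7\right) 6 = -42$)
$l = 0$ ($l = \left(-42\right) 0 + 0 = 0 + 0 = 0$)
$O{\left(v,Q \right)} = -2 + 6 v^{2}$
$\sqrt{O{\left(-9,-13 \right)} - 124 l} = \sqrt{\left(-2 + 6 \left(-9\right)^{2}\right) - 0} = \sqrt{\left(-2 + 6 \cdot 81\right) + 0} = \sqrt{\left(-2 + 486\right) + 0} = \sqrt{484 + 0} = \sqrt{484} = 22$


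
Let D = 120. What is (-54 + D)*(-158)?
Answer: -10428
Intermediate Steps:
(-54 + D)*(-158) = (-54 + 120)*(-158) = 66*(-158) = -10428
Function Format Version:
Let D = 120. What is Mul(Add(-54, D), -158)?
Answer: -10428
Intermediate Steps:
Mul(Add(-54, D), -158) = Mul(Add(-54, 120), -158) = Mul(66, -158) = -10428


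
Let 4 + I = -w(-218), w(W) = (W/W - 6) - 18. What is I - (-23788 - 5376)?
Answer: 29183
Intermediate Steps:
w(W) = -23 (w(W) = (1 - 6) - 18 = -5 - 18 = -23)
I = 19 (I = -4 - 1*(-23) = -4 + 23 = 19)
I - (-23788 - 5376) = 19 - (-23788 - 5376) = 19 - 1*(-29164) = 19 + 29164 = 29183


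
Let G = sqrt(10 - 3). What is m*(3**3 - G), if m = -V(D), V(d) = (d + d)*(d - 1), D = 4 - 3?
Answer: 0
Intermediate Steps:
D = 1
V(d) = 2*d*(-1 + d) (V(d) = (2*d)*(-1 + d) = 2*d*(-1 + d))
G = sqrt(7) ≈ 2.6458
m = 0 (m = -2*(-1 + 1) = -2*0 = -1*0 = 0)
m*(3**3 - G) = 0*(3**3 - sqrt(7)) = 0*(27 - sqrt(7)) = 0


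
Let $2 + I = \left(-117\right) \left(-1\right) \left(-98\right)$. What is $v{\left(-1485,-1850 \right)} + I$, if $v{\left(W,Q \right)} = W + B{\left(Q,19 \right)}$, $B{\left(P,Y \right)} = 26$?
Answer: $-12927$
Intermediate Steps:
$I = -11468$ ($I = -2 + \left(-117\right) \left(-1\right) \left(-98\right) = -2 + 117 \left(-98\right) = -2 - 11466 = -11468$)
$v{\left(W,Q \right)} = 26 + W$ ($v{\left(W,Q \right)} = W + 26 = 26 + W$)
$v{\left(-1485,-1850 \right)} + I = \left(26 - 1485\right) - 11468 = -1459 - 11468 = -12927$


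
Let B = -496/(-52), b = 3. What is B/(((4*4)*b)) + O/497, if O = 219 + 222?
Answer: 12029/11076 ≈ 1.0860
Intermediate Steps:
O = 441
B = 124/13 (B = -496*(-1/52) = 124/13 ≈ 9.5385)
B/(((4*4)*b)) + O/497 = 124/(13*(((4*4)*3))) + 441/497 = 124/(13*((16*3))) + 441*(1/497) = (124/13)/48 + 63/71 = (124/13)*(1/48) + 63/71 = 31/156 + 63/71 = 12029/11076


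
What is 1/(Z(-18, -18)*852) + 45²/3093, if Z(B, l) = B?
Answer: 10350769/15811416 ≈ 0.65464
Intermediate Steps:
1/(Z(-18, -18)*852) + 45²/3093 = 1/(-18*852) + 45²/3093 = -1/18*1/852 + 2025*(1/3093) = -1/15336 + 675/1031 = 10350769/15811416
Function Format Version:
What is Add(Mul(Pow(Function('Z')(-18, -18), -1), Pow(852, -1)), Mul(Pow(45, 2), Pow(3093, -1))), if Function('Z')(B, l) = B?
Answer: Rational(10350769, 15811416) ≈ 0.65464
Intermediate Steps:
Add(Mul(Pow(Function('Z')(-18, -18), -1), Pow(852, -1)), Mul(Pow(45, 2), Pow(3093, -1))) = Add(Mul(Pow(-18, -1), Pow(852, -1)), Mul(Pow(45, 2), Pow(3093, -1))) = Add(Mul(Rational(-1, 18), Rational(1, 852)), Mul(2025, Rational(1, 3093))) = Add(Rational(-1, 15336), Rational(675, 1031)) = Rational(10350769, 15811416)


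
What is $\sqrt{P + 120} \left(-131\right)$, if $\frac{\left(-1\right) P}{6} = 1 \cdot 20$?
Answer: $0$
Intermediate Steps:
$P = -120$ ($P = - 6 \cdot 1 \cdot 20 = \left(-6\right) 20 = -120$)
$\sqrt{P + 120} \left(-131\right) = \sqrt{-120 + 120} \left(-131\right) = \sqrt{0} \left(-131\right) = 0 \left(-131\right) = 0$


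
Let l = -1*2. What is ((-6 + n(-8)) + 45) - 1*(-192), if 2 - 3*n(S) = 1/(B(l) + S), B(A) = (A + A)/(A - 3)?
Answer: 25025/108 ≈ 231.71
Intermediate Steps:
l = -2
B(A) = 2*A/(-3 + A) (B(A) = (2*A)/(-3 + A) = 2*A/(-3 + A))
n(S) = ⅔ - 1/(3*(⅘ + S)) (n(S) = ⅔ - 1/(3*(2*(-2)/(-3 - 2) + S)) = ⅔ - 1/(3*(2*(-2)/(-5) + S)) = ⅔ - 1/(3*(2*(-2)*(-⅕) + S)) = ⅔ - 1/(3*(⅘ + S)))
((-6 + n(-8)) + 45) - 1*(-192) = ((-6 + (3 + 10*(-8))/(3*(4 + 5*(-8)))) + 45) - 1*(-192) = ((-6 + (3 - 80)/(3*(4 - 40))) + 45) + 192 = ((-6 + (⅓)*(-77)/(-36)) + 45) + 192 = ((-6 + (⅓)*(-1/36)*(-77)) + 45) + 192 = ((-6 + 77/108) + 45) + 192 = (-571/108 + 45) + 192 = 4289/108 + 192 = 25025/108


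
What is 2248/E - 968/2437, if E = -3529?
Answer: -8894448/8600173 ≈ -1.0342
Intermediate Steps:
2248/E - 968/2437 = 2248/(-3529) - 968/2437 = 2248*(-1/3529) - 968*1/2437 = -2248/3529 - 968/2437 = -8894448/8600173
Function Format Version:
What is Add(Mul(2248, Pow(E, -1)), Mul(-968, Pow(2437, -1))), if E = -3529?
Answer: Rational(-8894448, 8600173) ≈ -1.0342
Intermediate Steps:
Add(Mul(2248, Pow(E, -1)), Mul(-968, Pow(2437, -1))) = Add(Mul(2248, Pow(-3529, -1)), Mul(-968, Pow(2437, -1))) = Add(Mul(2248, Rational(-1, 3529)), Mul(-968, Rational(1, 2437))) = Add(Rational(-2248, 3529), Rational(-968, 2437)) = Rational(-8894448, 8600173)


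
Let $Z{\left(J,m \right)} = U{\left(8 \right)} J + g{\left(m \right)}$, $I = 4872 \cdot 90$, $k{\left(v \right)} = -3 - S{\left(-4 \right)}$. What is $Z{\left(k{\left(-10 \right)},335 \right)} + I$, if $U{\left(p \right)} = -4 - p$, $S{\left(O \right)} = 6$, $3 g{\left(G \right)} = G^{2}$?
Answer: $\frac{1427989}{3} \approx 4.76 \cdot 10^{5}$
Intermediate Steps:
$g{\left(G \right)} = \frac{G^{2}}{3}$
$k{\left(v \right)} = -9$ ($k{\left(v \right)} = -3 - 6 = -9$)
$I = 438480$
$Z{\left(J,m \right)} = - 12 J + \frac{m^{2}}{3}$ ($Z{\left(J,m \right)} = \left(-4 - 8\right) J + \frac{m^{2}}{3} = - 12 J + \frac{m^{2}}{3}$)
$Z{\left(k{\left(-10 \right)},335 \right)} + I = \left(\left(-12\right) \left(-9\right) + \frac{335^{2}}{3}\right) + 438480 = \left(108 + \frac{1}{3} \cdot 112225\right) + 438480 = \left(108 + \frac{112225}{3}\right) + 438480 = \frac{112549}{3} + 438480 = \frac{1427989}{3}$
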